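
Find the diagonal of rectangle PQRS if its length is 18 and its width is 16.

A rectangle's diagonal splits it into two right triangles, with the diagonal as the hypotenuse.
By the Pythagorean theorem, d^2 = 18^2 + 16^2 = 580.
Therefore d = sqrt(580) = 2*sqrt(145).

2*sqrt(145)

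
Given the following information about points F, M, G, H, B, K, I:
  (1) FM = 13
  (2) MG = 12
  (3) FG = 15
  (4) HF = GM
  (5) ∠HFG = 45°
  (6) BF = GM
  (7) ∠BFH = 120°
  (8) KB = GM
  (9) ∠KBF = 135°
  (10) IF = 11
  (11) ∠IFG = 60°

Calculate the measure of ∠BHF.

From the given relations: HF = GM = 12; BF = GM = 12.
Step 1: By the law of cosines on triangle HFB: HB² = 12² + 12² − 2·12·12·cos(120°) = 432, so HB = 12·√3.
Step 2: By the inverse law of cosines on triangle BHF: cos(∠BHF) = ((12·√3)² + 12² − 12²) / (2·12·√3·12) = 432/498.83 = 0.866, so ∠BHF = 30°.

Therefore, the measure of angle ∠BHF = 30°.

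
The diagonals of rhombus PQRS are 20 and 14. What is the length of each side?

Half-diagonals are 10 and 7. side = sqrt(10^2 + 7^2) = sqrt(149)

sqrt(149)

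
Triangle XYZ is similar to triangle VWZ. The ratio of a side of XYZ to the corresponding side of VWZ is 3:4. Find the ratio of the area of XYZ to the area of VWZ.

Area scales with the square of linear dimensions. If every length is multiplied by 3/4, then the area is multiplied by (3/4)^2 = 9/16.
The area ratio is 9:16.

9:16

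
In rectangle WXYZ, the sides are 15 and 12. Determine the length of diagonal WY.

A rectangle's diagonal splits it into two right triangles, with the diagonal as the hypotenuse.
By the Pythagorean theorem, d^2 = 15^2 + 12^2 = 369.
Therefore d = sqrt(369) = 3*sqrt(41).

3*sqrt(41)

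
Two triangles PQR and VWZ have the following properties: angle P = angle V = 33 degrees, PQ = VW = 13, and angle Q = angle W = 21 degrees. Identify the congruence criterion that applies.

The given information provides:
angle P = angle V = 33 degrees, PQ = VW = 13, and angle Q = angle W = 21 degrees
This matches the ASA congruence theorem.
Two pairs of corresponding angles and the included side are equal (Angle-Side-Angle).

ASA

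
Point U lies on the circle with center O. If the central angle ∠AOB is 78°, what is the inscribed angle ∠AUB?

By the inscribed angle theorem, the inscribed angle is half the central angle.
Inscribed angle = 78° / 2 = 39°

39°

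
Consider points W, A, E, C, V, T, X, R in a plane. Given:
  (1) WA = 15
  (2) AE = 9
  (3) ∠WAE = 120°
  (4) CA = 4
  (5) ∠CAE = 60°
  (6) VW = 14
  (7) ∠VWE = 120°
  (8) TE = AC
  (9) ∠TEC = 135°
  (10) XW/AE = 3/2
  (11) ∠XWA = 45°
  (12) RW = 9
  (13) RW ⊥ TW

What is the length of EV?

Step 1: By the law of cosines on triangle EAW: EW² = 9² + 15² − 2·9·15·cos(120°) = 441, so EW = 21.
Step 2: By the law of cosines on triangle EWV: EV² = 21² + 14² − 2·21·14·cos(120°) = 931, so EV = 7·√19.

Therefore, the length of EV = 7·√19.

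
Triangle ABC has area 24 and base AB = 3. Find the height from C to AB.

height = 2 * 24 / 3 = 16

16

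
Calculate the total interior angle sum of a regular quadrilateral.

The sum of interior angles of an n-sided polygon is (n - 2) * 180.
For n = 4: (4 - 2) * 180 = 2 * 180 = 360 degrees.

360 degrees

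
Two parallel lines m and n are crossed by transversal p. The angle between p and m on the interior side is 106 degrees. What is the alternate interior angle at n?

Alternate interior angles formed by parallel lines and a transversal are equal.
The given angle is 106 degrees.
The alternate interior angle = 106 degrees.

106 degrees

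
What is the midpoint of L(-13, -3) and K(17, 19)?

The midpoint is the point halfway along the segment.
Move half the horizontal distance: -13 + (17 - -13)/2 = -13 + 30/2 = 2
Move half the vertical distance: -3 + (19 - -3)/2 = -3 + 22/2 = 8
Midpoint = (2, 8)

(2, 8)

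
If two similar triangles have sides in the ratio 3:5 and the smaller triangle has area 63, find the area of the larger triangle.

The ratio of areas of similar triangles = (side ratio)^2.
Side ratio = 3:5, so area ratio = 9:25.
Area of the larger triangle / Area of the smaller triangle = 25/9
Area of the larger triangle = 63 * 25/9 = 175

175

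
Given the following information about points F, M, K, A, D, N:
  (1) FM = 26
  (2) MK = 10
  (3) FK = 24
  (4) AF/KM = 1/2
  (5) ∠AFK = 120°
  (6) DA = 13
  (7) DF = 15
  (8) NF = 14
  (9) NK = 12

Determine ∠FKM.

Step 1: By the inverse law of cosines on triangle FKM: cos(∠FKM) = (24² + 10² − 26²) / (2·24·10) = 0/480 = 0, so ∠FKM = 90°.

Therefore, the measure of angle ∠FKM = 90°.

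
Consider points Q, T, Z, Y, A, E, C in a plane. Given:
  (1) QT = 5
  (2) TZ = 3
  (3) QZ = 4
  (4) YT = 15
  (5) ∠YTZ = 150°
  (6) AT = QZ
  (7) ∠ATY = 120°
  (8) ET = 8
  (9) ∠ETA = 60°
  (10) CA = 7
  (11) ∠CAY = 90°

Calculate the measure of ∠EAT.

From the given relations: AT = QZ = 4.
Step 1: By the law of cosines on triangle ATE: AE² = 4² + 8² − 2·4·8·cos(60°) = 48, so AE = 4·√3.
Step 2: By the inverse law of cosines on triangle EAT: cos(∠EAT) = ((4·√3)² + 4² − 8²) / (2·4·√3·4) = 0/55.43 = 0, so ∠EAT = 90°.

Therefore, the measure of angle ∠EAT = 90°.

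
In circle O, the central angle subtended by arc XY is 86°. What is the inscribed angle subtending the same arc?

An inscribed angle intercepts an arc from a point on the circle, while the central angle intercepts the same arc from the center.
The inscribed angle is always half the central angle: 86° / 2 = 43°.

43°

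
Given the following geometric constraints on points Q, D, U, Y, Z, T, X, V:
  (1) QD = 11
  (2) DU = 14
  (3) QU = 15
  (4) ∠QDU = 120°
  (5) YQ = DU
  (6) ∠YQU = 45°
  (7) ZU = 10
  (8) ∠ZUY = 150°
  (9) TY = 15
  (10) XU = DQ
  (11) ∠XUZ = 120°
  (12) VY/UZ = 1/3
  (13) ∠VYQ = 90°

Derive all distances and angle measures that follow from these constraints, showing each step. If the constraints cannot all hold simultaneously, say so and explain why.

These constraints are not satisfiable: (1), (2) and (3) fix all three sides of triangle QDU, so by the law of cosines cos(∠QDU) = (11² + 14² − 15²) / (2·11·14) = 0.2987, i.e. ∠QDU ≈ 72.62°, which contradicts (4) ∠QDU = 120°. No planar figure meets all of them, so nothing further can be derived.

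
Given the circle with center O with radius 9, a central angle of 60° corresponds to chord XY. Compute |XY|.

Drop a perpendicular from the center to the chord, bisecting both the chord and the central angle.
Each half-chord = r sin(θ/2) = 9 sin(30°).
The full chord = 2 × 9 × sin(30°) = 9.

9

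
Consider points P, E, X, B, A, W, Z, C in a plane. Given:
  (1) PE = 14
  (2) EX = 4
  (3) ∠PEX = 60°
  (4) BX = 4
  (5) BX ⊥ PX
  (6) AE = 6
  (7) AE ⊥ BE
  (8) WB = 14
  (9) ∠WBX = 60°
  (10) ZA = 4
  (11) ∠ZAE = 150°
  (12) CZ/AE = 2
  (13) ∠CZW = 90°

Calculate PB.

Step 1: By the law of cosines on triangle XEP: XP² = 4² + 14² − 2·4·14·cos(60°) = 156, so XP = 2·√39.
Step 2: By the law of cosines on triangle PXB: PB² = (2·√39)² + 4² − 2·2·√39·4·cos(90°) = 172, so PB = 2·√43.

Therefore, the length of PB = 2·√43.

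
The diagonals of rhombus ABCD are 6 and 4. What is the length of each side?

Half-diagonals are 3 and 2. side = sqrt(3^2 + 2^2) = sqrt(13)

sqrt(13)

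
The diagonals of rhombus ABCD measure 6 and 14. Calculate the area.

The diagonals of a rhombus divide it into four right triangles.
Each triangle has legs 6/ 2 = 3 and 14/2 = 7, so each has area (1/2)*3*7 = 21/2.
Four such triangles give total area = (d1 * d2) / 2 = 42.

42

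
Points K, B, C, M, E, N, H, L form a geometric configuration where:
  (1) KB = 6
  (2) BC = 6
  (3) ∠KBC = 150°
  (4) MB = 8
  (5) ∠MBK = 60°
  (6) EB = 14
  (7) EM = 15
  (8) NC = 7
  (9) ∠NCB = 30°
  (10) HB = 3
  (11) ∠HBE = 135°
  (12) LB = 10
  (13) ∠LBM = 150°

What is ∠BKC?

Step 1: By the law of cosines on triangle KBC: KC² = 6² + 6² − 2·6·6·cos(150°) = 134.35, so KC ≈ 11.59.
Step 2: By the inverse law of cosines on triangle BKC: cos(∠BKC) = (6² + 11.59² − 6²) / (2·6·11.59) = 134.35/139.09 = 0.9659, so ∠BKC = 15°.

Therefore, the measure of angle ∠BKC = 15°.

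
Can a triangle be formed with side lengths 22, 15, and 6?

Check the triangle inequality: 15 + 6 = 21 ≤ 22.
Since the sum of two sides does not exceed the third, no triangle can be formed.

No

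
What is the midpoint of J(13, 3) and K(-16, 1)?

The midpoint is the average of the coordinates:
x: (13 + -16)/2 = -3/2
y: (3 + 1)/2 = 2
Midpoint = (-3/2, 2)

(-3/2, 2)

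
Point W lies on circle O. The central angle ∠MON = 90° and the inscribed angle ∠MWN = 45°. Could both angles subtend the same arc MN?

By the inscribed angle theorem, if both angles subtend the same arc, the inscribed angle must be half the central angle.
Half of 90° = 45°, which equals the given inscribed angle of 45°.
Therefore, yes, they correspond to the same arc.

Yes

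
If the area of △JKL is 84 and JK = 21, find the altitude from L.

height = 2 * 84 / 21 = 8

8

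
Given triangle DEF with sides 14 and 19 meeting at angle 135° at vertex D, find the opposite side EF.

When two sides and the included angle are known, the law of cosines gives the third side.
c^2 = a^2 + b^2 - 2ab cos(C) generalizes the Pythagorean theorem to non-right triangles.
Here: EF^2 = 196 + 361 - 532*(-sqrt(2)/2) = 266*sqrt(2) + 557
EF = sqrt(266*sqrt(2) + 557)

sqrt(266*sqrt(2) + 557)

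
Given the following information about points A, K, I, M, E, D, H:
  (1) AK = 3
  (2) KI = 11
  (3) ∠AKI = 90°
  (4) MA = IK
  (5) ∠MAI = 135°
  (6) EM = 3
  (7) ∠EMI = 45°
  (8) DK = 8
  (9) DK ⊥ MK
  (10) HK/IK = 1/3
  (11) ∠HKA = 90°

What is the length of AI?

Step 1: By the law of cosines on triangle AKI: AI² = 3² + 11² − 2·3·11·cos(90°) = 130, so AI = √130.

Therefore, the length of AI = √130.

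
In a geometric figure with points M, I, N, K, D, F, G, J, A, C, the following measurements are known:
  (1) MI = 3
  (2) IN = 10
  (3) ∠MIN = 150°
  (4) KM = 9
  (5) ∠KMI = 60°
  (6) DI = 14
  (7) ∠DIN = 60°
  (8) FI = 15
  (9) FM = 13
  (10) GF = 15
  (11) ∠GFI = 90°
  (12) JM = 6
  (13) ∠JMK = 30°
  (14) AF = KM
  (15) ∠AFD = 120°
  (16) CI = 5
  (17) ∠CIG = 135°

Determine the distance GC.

Step 1: By the law of cosines on triangle GFI: GI² = 15² + 15² − 2·15·15·cos(90°) = 450, so GI = 15·√2.
Step 2: By the law of cosines on triangle GIC: GC² = (15·√2)² + 5² − 2·15·√2·5·cos(135°) = 625, so GC = 25.

Therefore, the length of GC = 25.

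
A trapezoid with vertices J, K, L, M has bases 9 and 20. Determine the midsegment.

The midsegment of a trapezoid = (base1 + base2) / 2
midsegment = (9 + 20) / 2
midsegment = 29 / 2
midsegment = 29/2

29/2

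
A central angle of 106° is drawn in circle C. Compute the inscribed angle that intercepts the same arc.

Inscribed angle = 106° / 2 = 53° (inscribed angle theorem).

53°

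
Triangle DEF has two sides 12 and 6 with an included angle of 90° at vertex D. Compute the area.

Area = (1/2)(12)(6) sin(90°) = (1/2)(12)(6)(1) = 36

36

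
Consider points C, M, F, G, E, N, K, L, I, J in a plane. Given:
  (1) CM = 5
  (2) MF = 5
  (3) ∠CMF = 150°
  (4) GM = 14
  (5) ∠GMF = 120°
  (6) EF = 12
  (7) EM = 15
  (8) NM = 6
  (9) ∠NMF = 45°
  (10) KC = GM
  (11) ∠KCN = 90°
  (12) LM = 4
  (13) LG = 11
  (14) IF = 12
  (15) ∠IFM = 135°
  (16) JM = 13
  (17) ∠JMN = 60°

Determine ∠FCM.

Step 1: By the law of cosines on triangle CMF: CF² = 5² + 5² − 2·5·5·cos(150°) = 93.3, so CF ≈ 9.66.
Step 2: By the inverse law of cosines on triangle FCM: cos(∠FCM) = (9.66² + 5² − 5²) / (2·9.66·5) = 93.3/96.59 = 0.9659, so ∠FCM = 15°.

Therefore, the measure of angle ∠FCM = 15°.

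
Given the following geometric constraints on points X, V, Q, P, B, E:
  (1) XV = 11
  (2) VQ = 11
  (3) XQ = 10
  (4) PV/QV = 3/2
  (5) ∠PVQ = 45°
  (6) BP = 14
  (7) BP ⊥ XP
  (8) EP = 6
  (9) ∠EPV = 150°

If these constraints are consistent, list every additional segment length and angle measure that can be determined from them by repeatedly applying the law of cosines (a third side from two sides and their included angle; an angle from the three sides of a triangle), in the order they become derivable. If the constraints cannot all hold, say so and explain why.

The constraints are consistent. Derivable facts, in order:
After 1 step:
- QP ≈ 11.69
- VE ≈ 21.9
- ∠QVX = 54.07°
- ∠QXV = 62.96°
- ∠VQX = 62.96°
After 2 steps:
- ∠EVP = 7.87°
- ∠PEV = 22.13°
- ∠PQV = 93.27°
- ∠QPV = 41.73°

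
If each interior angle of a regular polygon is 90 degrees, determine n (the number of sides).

Each interior angle of a regular n-gon is (n - 2) * 180 / n.
Setting this equal to 90:
(n - 2) * 180 / n = 90
Each exterior angle = 180 - 90 = 90 degrees.
Since exterior angles sum to 360: n = 360 / 90 = 4.

4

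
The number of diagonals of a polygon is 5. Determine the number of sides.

Using d = n(n - 3)/2, we solve 5 = n(n - 3)/2.
So n(n - 3) = 10.
Testing n = 5: 5 * 2 = 10 = 10. Correct.
The polygon has 5 sides.

5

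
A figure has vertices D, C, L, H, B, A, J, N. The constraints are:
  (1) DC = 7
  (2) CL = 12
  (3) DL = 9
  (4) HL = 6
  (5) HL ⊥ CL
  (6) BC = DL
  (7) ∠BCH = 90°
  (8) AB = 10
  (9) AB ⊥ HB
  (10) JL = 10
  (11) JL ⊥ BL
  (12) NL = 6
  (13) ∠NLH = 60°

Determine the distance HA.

From the given relations: BC = DL = 9.
Step 1: By the law of cosines on triangle CLH: CH² = 12² + 6² − 2·12·6·cos(90°) = 180, so CH = 6·√5.
Step 2: By the law of cosines on triangle BCH: BH² = 9² + (6·√5)² − 2·9·6·√5·cos(90°) = 261, so BH = 3·√29.
Step 3: By the law of cosines on triangle HBA: HA² = (3·√29)² + 10² − 2·3·√29·10·cos(90°) = 361, so HA = 19.

Therefore, the length of HA = 19.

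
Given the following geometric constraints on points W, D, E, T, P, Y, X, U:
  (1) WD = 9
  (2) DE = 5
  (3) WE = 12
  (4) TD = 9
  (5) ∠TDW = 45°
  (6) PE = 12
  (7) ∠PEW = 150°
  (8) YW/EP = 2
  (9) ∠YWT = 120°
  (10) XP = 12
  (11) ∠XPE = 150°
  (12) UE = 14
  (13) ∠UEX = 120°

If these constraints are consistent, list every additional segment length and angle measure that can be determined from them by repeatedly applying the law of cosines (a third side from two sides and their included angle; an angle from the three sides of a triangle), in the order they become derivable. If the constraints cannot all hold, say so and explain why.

The constraints are consistent. Derivable facts, in order:
After 1 step:
- EX ≈ 23.18
- WP ≈ 23.18
- WT ≈ 6.89
- ∠DEW = 42.83°
- ∠DWE = 22.19°
- ∠EDW = 114.97°
After 2 steps:
- TY ≈ 28.09
- XU ≈ 32.53
- ∠DTW = 67.5°
- ∠DWT = 67.5°
- ∠EPW = 15°
- ∠EWP = 15°
- ∠EXP = 15°
- ∠PEX = 15°
After 3 steps:
- ∠EUX = 38.11°
- ∠EXU = 21.89°
- ∠TYW = 12.26°
- ∠WTY = 47.74°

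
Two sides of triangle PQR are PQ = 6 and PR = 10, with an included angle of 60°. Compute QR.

Law of cosines: QR^2 = 6^2 + 10^2 - 2(6)(10)cos(60°) = 76, so QR = 2*sqrt(19).

2*sqrt(19)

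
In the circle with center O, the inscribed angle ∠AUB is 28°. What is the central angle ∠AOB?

By the inscribed angle theorem, the central angle is twice the inscribed angle.
Central angle = 2 × 28° = 56°

56°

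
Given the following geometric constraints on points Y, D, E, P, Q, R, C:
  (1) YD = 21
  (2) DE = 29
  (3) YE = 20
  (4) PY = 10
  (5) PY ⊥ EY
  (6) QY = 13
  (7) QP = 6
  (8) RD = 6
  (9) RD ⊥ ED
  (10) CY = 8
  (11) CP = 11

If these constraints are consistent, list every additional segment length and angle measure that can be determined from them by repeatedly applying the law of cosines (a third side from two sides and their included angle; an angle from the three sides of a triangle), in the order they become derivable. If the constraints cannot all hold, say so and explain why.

The constraints are consistent. Derivable facts, in order:
After 1 step:
- EP = 10·√5
- ER ≈ 29.61
- ∠CPY = 44.47°
- ∠CYP = 74.41°
- ∠DEY = 46.4°
- ∠DYE = 90°
- ∠EDY = 43.6°
- ∠PCY = 61.12°
- ∠PQY = 47.7°
- ∠PYQ = 26.34°
- ∠QPY = 105.96°
After 2 steps:
- ∠DER = 11.69°
- ∠DRE = 78.31°
- ∠EPY = 63.43°
- ∠PEY = 26.57°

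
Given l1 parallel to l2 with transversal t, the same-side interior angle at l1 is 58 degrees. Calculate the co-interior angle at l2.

Co-interior angles sum to 180: 180 - 58 = 122 degrees.

122 degrees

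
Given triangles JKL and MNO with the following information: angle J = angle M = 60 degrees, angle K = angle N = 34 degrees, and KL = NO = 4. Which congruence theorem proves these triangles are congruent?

The given information matches AAS: Two pairs of corresponding angles and a non-included side are equal (Angle-Angle-Side).

AAS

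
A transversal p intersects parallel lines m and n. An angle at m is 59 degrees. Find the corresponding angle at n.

Corresponding angles formed by parallel lines and a transversal are equal.
The given angle is 59 degrees.
The corresponding angle = 59 degrees.

59 degrees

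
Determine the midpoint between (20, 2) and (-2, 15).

The midpoint is the point halfway along the segment.
Move half the horizontal distance: 20 + (-2 - 20)/2 = 20 + -22/2 = 9
Move half the vertical distance: 2 + (15 - 2)/2 = 2 + 13/2 = 17/2
Midpoint = (9, 17/2)

(9, 17/2)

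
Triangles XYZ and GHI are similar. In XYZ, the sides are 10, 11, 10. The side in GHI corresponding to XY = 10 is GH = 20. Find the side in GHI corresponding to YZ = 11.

Since the triangles are similar, the ratio of corresponding sides is constant.
Scale factor k = GH / XY = 20 / 10 = 2
HI = k * YZ = 2 * 11 = 22

22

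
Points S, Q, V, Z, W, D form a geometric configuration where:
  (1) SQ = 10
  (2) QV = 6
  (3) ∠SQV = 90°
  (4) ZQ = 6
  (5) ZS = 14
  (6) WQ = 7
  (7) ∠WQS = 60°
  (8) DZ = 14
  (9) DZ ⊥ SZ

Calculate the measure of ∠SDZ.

Step 1: By the law of cosines on triangle DZS: DS² = 14² + 14² − 2·14·14·cos(90°) = 392, so DS = 14·√2.
Step 2: By the inverse law of cosines on triangle SDZ: cos(∠SDZ) = ((14·√2)² + 14² − 14²) / (2·14·√2·14) = 392/554.37 = 0.7071, so ∠SDZ = 45°.

Therefore, the measure of angle ∠SDZ = 45°.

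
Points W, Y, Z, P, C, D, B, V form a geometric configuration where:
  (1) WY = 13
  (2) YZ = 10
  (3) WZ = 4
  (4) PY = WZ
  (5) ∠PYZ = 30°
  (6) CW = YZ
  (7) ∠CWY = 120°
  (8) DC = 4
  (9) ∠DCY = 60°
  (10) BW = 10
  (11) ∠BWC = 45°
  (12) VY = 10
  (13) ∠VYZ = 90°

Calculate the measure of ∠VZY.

Step 1: By the law of cosines on triangle ZYV: ZV² = 10² + 10² − 2·10·10·cos(90°) = 200, so ZV = 10·√2.
Step 2: By the inverse law of cosines on triangle VZY: cos(∠VZY) = ((10·√2)² + 10² − 10²) / (2·10·√2·10) = 200/282.84 = 0.7071, so ∠VZY = 45°.

Therefore, the measure of angle ∠VZY = 45°.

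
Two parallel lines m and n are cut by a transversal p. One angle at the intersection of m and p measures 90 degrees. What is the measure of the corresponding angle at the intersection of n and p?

Corresponding angles are equal: 90 degrees.

90 degrees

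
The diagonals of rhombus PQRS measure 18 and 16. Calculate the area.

Area = (18 * 16) / 2 = 288 / 2 = 144

144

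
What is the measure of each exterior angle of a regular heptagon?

Each exterior angle of a regular n-gon is 360 / n.
For n = 7: 360 / 7 = 360/7 degrees.

360/7 degrees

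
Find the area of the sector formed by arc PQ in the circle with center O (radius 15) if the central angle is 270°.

Sector area = π(15²)(3/4) = 675*pi/4

675*pi/4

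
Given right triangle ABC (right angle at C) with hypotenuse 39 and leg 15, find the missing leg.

BC = sqrt(39^2 - 15^2) = sqrt(1296) = 36

36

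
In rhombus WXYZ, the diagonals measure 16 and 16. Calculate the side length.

In a rhombus, the diagonals bisect each other perpendicularly, creating four congruent right triangles.
Each triangle has legs 8 (half of 16) and 8 (half of 16).
The hypotenuse of each right triangle is a side of the rhombus:
side = sqrt(8^2 + 8^2) = sqrt(128) = 8*sqrt(2)

8*sqrt(2)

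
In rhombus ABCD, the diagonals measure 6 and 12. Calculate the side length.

The diagonals of a rhombus bisect each other at right angles.
Half-diagonals: 6/2 = 3 and 12/2 = 6
side = sqrt(3^2 + 6^2)
side = sqrt(9 + 36)
side = sqrt(45) = 3*sqrt(5)

3*sqrt(5)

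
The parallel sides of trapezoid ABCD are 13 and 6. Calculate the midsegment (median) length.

midsegment = (13 + 6) / 2 = 19 / 2 = 19/2

19/2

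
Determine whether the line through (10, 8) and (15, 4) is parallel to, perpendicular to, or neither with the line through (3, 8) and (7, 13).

Slope of line 1: m1 = (4 - 8)/(15 - 10) = -4/5 = -4/5
Slope of line 2: m2 = (13 - 8)/(7 - 3) = 5/4 = 5/4
m1 * m2 = -1, so perpendicular.

Perpendicular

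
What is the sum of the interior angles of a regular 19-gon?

The sum of interior angles of an n-sided polygon is (n - 2) * 180.
For n = 19: (19 - 2) * 180 = 17 * 180 = 3060 degrees.

3060 degrees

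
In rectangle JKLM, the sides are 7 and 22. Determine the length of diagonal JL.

d = sqrt(7^2 + 22^2) = sqrt(533)

sqrt(533)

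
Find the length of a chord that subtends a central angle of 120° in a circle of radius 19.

Chord length = 2r sin(θ/2)
= 2 × 19 × sin(120°/2)
= 2 × 19 × sin(60°)
= 19*sqrt(3)

19*sqrt(3)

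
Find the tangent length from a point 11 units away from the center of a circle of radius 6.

tangent = √(d² - r²) = √(11² - 6²) = √(121 - 36) = √85 = sqrt(85)

sqrt(85)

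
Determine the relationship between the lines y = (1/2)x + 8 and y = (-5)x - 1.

Slope of line 1: m1 = 1/2
Slope of line 2: m2 = -5
m1 != m2 (1/2 != -5), so not parallel.
m1 * m2 = (1/2) * (-5) = -5/2 != -1, so not perpendicular.
The lines are neither parallel nor perpendicular.

Neither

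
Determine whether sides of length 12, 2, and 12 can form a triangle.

Sort the sides: 2, 12, 12.
It suffices to check that the sum of the two smallest exceeds the largest:
2 + 12 = 14 > 12. ✓
Yes, a valid triangle can be formed.

Yes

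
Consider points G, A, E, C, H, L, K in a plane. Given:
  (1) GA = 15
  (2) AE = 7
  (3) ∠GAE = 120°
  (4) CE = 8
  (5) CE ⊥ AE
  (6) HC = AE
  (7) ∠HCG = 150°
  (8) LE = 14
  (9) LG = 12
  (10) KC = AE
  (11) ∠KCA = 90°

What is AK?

From the given relations: KC = AE = 7.
Step 1: By the law of cosines on triangle CEA: CA² = 8² + 7² − 2·8·7·cos(90°) = 113, so CA = √113.
Step 2: By the law of cosines on triangle ACK: AK² = √113² + 7² − 2·√113·7·cos(90°) = 162, so AK = 9·√2.

Therefore, the length of AK = 9·√2.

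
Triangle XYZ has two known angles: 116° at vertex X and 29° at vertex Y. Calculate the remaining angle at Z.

angle Z = 180 - 116 - 29 = 35 degrees.

35 degrees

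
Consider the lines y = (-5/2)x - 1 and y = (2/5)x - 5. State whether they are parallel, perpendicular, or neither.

Slope of line 1: m1 = -5/2
Slope of line 2: m2 = 2/5
Two lines are perpendicular when the product of their slopes is -1 (negative reciprocals).
m1 * m2 = (-5/2) * (2/5) = -1, confirming perpendicularity.

Perpendicular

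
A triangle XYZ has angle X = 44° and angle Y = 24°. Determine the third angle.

The interior angles sum to 180°: angle Z = 180 - 44 - 24 = 112°.
The triangle is obtuse (angles 44°, 24°, 112°).

112 degrees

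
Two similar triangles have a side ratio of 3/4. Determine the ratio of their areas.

Area scales with the square of linear dimensions. If every length is multiplied by 3/4, then the area is multiplied by (3/4)^2 = 9/16.
The area ratio is 9:16.

9:16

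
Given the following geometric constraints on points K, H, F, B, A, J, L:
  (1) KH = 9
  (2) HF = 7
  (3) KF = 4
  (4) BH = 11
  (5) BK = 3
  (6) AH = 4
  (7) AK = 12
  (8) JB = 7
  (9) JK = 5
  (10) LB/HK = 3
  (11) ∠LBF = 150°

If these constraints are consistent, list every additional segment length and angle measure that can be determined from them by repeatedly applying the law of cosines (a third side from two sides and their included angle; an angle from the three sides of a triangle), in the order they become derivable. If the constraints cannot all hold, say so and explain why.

The constraints are consistent. Derivable facts, in order:
After 1 step:
- ∠AHK = 130.75°
- ∠AKH = 14.63°
- ∠BHK = 12.9°
- ∠BJK = 21.79°
- ∠BKH = 125.03°
- ∠BKJ = 120°
- ∠FHK = 25.21°
- ∠FKH = 48.19°
- ∠HAK = 34.62°
- ∠HBK = 42.06°
- ∠HFK = 106.6°
- ∠JBK = 38.21°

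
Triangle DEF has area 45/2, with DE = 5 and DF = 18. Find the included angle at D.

sin(C) = 2 * 45/2 / (5 * 18) = 1/2, so C = arcsin(1/2) = 30°.
Since sin(180° - C) = sin(C), the obtuse angle 150° gives the same area, so C = 30° or C = 150°.

30° or 150°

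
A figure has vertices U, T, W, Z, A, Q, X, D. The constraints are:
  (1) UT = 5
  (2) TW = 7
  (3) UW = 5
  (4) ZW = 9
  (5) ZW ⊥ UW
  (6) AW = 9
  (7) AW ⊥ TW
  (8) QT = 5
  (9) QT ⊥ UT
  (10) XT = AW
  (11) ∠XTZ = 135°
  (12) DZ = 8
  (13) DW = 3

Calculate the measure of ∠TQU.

Step 1: By the law of cosines on triangle QTU: QU² = 5² + 5² − 2·5·5·cos(90°) = 50, so QU = 5·√2.
Step 2: By the inverse law of cosines on triangle TQU: cos(∠TQU) = (5² + (5·√2)² − 5²) / (2·5·5·√2) = 50/70.71 = 0.7071, so ∠TQU = 45°.

Therefore, the measure of angle ∠TQU = 45°.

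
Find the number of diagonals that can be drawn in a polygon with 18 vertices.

Each of the 18 vertices connects to 15 non-adjacent vertices via diagonals.
Total connections = 18 × 15 = 270, but each diagonal is counted twice.
Number of diagonals = 270 / 2 = 135.

135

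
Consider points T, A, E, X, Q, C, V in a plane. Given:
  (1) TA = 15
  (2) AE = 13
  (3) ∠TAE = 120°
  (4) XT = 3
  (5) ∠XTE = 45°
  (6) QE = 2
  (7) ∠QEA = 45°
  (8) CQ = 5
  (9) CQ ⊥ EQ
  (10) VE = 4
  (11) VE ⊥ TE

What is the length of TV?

Step 1: By the law of cosines on triangle EAT: ET² = 13² + 15² − 2·13·15·cos(120°) = 589, so ET ≈ 24.27.
Step 2: By the law of cosines on triangle TEV: TV² = 24.27² + 4² − 2·24.27·4·cos(90°) = 605, so TV = 11·√5.

Therefore, the length of TV = 11·√5.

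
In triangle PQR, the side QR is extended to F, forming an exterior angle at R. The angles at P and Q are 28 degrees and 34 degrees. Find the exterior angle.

The interior angle at R is 180 - 28 - 34 = 118 degrees.
The exterior angle and interior angle at R are supplementary:
Exterior angle = 180 - 118 = 62 degrees.

62 degrees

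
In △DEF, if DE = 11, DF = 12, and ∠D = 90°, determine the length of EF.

The included angle is 90°, so the triangle is right-angled at D. The opposite side EF is the hypotenuse.
By the Pythagorean theorem: EF = sqrt(11^2 + 12^2) = sqrt(265) = sqrt(265).

sqrt(265)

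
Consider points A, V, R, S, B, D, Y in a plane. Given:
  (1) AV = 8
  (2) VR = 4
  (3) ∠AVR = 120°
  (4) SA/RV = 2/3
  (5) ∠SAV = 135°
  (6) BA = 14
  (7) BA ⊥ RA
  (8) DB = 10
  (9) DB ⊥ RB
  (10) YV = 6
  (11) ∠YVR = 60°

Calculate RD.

Step 1: By the law of cosines on triangle RVA: RA² = 4² + 8² − 2·4·8·cos(120°) = 112, so RA = 4·√7.
Step 2: By the law of cosines on triangle BAR: BR² = 14² + (4·√7)² − 2·14·4·√7·cos(90°) = 308, so BR = 2·√77.
Step 3: By the law of cosines on triangle RBD: RD² = (2·√77)² + 10² − 2·2·√77·10·cos(90°) = 408, so RD = 2·√102.

Therefore, the length of RD = 2·√102.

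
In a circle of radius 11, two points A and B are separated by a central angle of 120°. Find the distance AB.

Chord length = 2r sin(θ/2)
= 2 × 11 × sin(120°/2)
= 2 × 11 × sin(60°)
= 11*sqrt(3)

11*sqrt(3)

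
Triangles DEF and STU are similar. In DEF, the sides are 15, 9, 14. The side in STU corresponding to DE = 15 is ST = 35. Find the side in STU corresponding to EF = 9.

Since the triangles are similar, the ratio of corresponding sides is constant.
Scale factor k = ST / DE = 35 / 15 = 7/3
TU = k * EF = 7/3 * 9 = 21

21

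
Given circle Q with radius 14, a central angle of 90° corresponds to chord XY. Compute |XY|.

Chord length = 2r sin(θ/2)
= 2 × 14 × sin(90°/2)
= 2 × 14 × sin(45°)
= 14*sqrt(2)

14*sqrt(2)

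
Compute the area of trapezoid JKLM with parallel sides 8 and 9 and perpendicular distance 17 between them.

Area of a trapezoid = (base1 + base2) * height / 2
Area = (8 + 9) * 17 / 2
Area = 17 * 17 / 2
Area = 289 / 2
Area = 289/2

289/2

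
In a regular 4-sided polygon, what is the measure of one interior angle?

Each interior angle of a regular n-gon is (n - 2) * 180 / n.
For n = 4: (4 - 2) * 180 / 4 = 360/4 = 90 degrees.

90 degrees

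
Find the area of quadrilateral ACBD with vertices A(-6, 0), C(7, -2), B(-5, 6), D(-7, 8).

Shoelace: sum of cross terms = 94, Area = (1/2)|94| = 47

47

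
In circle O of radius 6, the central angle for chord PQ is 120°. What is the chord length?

Drop a perpendicular from the center to the chord, bisecting both the chord and the central angle.
Each half-chord = r sin(θ/2) = 6 sin(60°).
The full chord = 2 × 6 × sin(60°) = 6*sqrt(3).

6*sqrt(3)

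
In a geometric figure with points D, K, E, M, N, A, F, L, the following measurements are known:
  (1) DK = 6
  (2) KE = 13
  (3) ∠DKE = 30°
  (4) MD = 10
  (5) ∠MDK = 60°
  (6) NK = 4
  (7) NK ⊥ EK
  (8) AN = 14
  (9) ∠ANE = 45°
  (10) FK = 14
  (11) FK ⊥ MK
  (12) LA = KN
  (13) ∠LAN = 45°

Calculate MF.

Step 1: By the law of cosines on triangle KDM: KM² = 6² + 10² − 2·6·10·cos(60°) = 76, so KM = 2·√19.
Step 2: By the law of cosines on triangle MKF: MF² = (2·√19)² + 14² − 2·2·√19·14·cos(90°) = 272, so MF = 4·√17.

Therefore, the length of MF = 4·√17.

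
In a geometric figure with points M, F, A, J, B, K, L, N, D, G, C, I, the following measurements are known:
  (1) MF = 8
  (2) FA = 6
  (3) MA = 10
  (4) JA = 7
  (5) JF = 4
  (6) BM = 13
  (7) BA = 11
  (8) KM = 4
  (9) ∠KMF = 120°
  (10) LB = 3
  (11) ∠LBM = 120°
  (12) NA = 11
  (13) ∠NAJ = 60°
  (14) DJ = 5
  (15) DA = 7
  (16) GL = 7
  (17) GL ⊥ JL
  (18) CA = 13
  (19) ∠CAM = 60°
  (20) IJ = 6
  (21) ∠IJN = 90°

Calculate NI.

Step 1: By the law of cosines on triangle JAN: JN² = 7² + 11² − 2·7·11·cos(60°) = 93, so JN = √93.
Step 2: By the law of cosines on triangle NJI: NI² = √93² + 6² − 2·√93·6·cos(90°) = 129, so NI = √129.

Therefore, the length of NI = √129.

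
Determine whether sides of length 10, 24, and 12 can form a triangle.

No.
The triangle inequality is violated: 10 + 12 = 22 ≤ 24.
These lengths cannot form a triangle.

No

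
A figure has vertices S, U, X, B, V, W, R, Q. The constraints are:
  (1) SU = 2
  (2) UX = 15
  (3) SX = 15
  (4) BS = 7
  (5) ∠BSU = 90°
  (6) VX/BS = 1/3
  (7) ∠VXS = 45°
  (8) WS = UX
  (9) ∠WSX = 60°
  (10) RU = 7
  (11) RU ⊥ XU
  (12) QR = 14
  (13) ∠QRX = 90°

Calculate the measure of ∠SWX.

From the given relations: WS = UX = 15.
Step 1: By the law of cosines on triangle WSX: WX² = 15² + 15² − 2·15·15·cos(60°) = 225, so WX = 15.
Step 2: By the inverse law of cosines on triangle SWX: cos(∠SWX) = (15² + 15² − 15²) / (2·15·15) = 225/450 = 0.5, so ∠SWX = 60°.

Therefore, the measure of angle ∠SWX = 60°.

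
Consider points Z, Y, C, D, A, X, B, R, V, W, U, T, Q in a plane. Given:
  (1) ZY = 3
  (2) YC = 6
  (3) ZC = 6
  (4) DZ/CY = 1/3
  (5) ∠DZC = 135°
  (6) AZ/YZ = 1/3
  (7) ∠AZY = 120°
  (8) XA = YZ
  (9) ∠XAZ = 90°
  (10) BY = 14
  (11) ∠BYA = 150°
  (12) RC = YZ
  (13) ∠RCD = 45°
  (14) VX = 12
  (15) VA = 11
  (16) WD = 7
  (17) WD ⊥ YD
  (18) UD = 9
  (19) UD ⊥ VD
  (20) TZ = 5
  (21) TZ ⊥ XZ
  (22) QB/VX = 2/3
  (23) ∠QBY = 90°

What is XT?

From the given relations: AZ = 1/3·YZ = 1/3·3 = 1; XA = YZ = 3.
Step 1: By the law of cosines on triangle ZAX: ZX² = 1² + 3² − 2·1·3·cos(90°) = 10, so ZX = √10.
Step 2: By the law of cosines on triangle XZT: XT² = √10² + 5² − 2·√10·5·cos(90°) = 35, so XT = √35.

Therefore, the length of XT = √35.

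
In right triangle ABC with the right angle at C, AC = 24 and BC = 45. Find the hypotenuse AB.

By the Pythagorean theorem: AB^2 = AC^2 + BC^2
AB^2 = 24^2 + 45^2 = 576 + 2025 = 2601
AB = sqrt(2601) = 51

51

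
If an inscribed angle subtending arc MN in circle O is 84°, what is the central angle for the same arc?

Central angle = 2 × 84° = 168° (inscribed angle theorem).

168°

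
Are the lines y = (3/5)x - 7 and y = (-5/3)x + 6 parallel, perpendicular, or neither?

Slope of line 1: m1 = 3/5
Slope of line 2: m2 = -5/3
m1 * m2 = (3/5) * (-5/3) = -1 = -1, so the lines are perpendicular.

Perpendicular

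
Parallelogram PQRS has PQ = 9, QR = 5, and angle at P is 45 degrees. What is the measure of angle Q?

Consecutive angles are supplementary: angle Q = 180 - 45 = 135 degrees.

135 degrees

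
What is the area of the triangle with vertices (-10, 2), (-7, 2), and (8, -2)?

Shoelace: Area = (1/2)|-10(2--2) + -7(-2-2) + 8(2-2)| = (1/2)(12) = 6

6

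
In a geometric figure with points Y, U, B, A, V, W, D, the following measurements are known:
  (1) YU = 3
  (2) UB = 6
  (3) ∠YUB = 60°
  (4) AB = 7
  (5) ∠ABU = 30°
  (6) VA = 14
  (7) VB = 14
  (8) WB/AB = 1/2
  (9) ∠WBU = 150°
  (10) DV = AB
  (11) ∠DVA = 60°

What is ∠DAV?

From the given relations: DV = AB = 7.
Step 1: By the law of cosines on triangle AVD: AD² = 14² + 7² − 2·14·7·cos(60°) = 147, so AD = 7·√3.
Step 2: By the inverse law of cosines on triangle DAV: cos(∠DAV) = ((7·√3)² + 14² − 7²) / (2·7·√3·14) = 294/339.48 = 0.866, so ∠DAV = 30°.

Therefore, the measure of angle ∠DAV = 30°.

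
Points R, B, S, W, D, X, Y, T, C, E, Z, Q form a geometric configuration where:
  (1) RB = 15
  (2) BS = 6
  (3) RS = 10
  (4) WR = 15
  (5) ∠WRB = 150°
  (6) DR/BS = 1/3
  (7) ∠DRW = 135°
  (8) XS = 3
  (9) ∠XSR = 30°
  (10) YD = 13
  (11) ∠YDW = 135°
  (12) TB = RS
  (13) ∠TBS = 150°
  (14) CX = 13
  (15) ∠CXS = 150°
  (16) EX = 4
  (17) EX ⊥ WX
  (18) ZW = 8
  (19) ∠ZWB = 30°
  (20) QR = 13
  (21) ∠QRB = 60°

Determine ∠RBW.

Step 1: By the law of cosines on triangle BRW: BW² = 15² + 15² − 2·15·15·cos(150°) = 839.71, so BW ≈ 28.98.
Step 2: By the inverse law of cosines on triangle RBW: cos(∠RBW) = (15² + 28.98² − 15²) / (2·15·28.98) = 839.71/869.33 = 0.9659, so ∠RBW = 15°.

Therefore, the measure of angle ∠RBW = 15°.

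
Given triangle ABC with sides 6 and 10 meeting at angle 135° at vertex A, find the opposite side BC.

Law of cosines: BC^2 = 6^2 + 10^2 - 2(6)(10)cos(135°) = 60*sqrt(2) + 136, so BC = 2*sqrt(15*sqrt(2) + 34).

2*sqrt(15*sqrt(2) + 34)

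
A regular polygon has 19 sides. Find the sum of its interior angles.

The sum of interior angles of an n-sided polygon is (n - 2) * 180.
For n = 19: (19 - 2) * 180 = 17 * 180 = 3060 degrees.

3060 degrees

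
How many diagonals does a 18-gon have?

The number of diagonals in an n-gon is n(n - 3)/2.
For n = 18: 18(18 - 3)/2 = 18 × 15 / 2 = 135.

135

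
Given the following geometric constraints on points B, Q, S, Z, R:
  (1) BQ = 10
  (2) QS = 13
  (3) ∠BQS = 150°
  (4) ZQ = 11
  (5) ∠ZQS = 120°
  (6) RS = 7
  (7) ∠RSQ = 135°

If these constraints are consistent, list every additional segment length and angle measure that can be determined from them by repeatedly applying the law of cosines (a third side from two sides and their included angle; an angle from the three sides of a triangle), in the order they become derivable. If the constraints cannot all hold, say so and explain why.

The constraints are consistent. Derivable facts, in order:
After 1 step:
- BS ≈ 22.23
- QR ≈ 18.62
- SZ ≈ 20.81
After 2 steps:
- ∠BSQ = 13°
- ∠QBS = 17°
- ∠QRS = 29.58°
- ∠QSZ = 27.25°
- ∠QZS = 32.75°
- ∠RQS = 15.42°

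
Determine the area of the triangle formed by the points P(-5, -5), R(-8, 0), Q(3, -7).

The Shoelace formula computes the area from vertex coordinates by summing cross products.
For vertices (-5,-5), (-8,0), (3,-7):
Signed sum = -5*0 - -8*-5 + -8*-7 - 3*0 + 3*-5 - -5*-7
= -40 + 56 + -50 = -34
Area = (1/2)|-34| = 17.

17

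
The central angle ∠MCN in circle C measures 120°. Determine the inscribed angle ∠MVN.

By the inscribed angle theorem, the inscribed angle is half the central angle.
Inscribed angle = 120° / 2 = 60°

60°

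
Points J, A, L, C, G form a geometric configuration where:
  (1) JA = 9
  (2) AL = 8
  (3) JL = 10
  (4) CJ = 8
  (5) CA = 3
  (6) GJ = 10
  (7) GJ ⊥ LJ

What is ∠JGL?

Step 1: By the law of cosines on triangle GJL: GL² = 10² + 10² − 2·10·10·cos(90°) = 200, so GL = 10·√2.
Step 2: By the inverse law of cosines on triangle JGL: cos(∠JGL) = (10² + (10·√2)² − 10²) / (2·10·10·√2) = 200/282.84 = 0.7071, so ∠JGL = 45°.

Therefore, the measure of angle ∠JGL = 45°.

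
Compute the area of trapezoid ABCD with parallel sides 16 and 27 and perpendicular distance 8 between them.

Area of a trapezoid = (base1 + base2) * height / 2
Area = (16 + 27) * 8 / 2
Area = 43 * 8 / 2
Area = 344 / 2
Area = 172

172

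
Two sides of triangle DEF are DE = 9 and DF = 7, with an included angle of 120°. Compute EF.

Law of cosines: EF^2 = 9^2 + 7^2 - 2(9)(7)cos(120°) = 193, so EF = sqrt(193).

sqrt(193)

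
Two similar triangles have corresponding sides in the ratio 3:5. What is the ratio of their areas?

The ratio of areas of similar triangles equals the square of the side ratio.
Side ratio = 3:5
Area ratio = (3/5)^2 = 9/25 = 9:25

9:25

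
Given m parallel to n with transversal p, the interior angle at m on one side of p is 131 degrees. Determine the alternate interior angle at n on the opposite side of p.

Alternate interior angles formed by parallel lines and a transversal are equal.
The given angle is 131 degrees.
The alternate interior angle = 131 degrees.

131 degrees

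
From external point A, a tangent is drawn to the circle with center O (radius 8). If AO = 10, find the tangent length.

tangent = √(d² - r²) = √(10² - 8²) = √(100 - 64) = √36 = 6

6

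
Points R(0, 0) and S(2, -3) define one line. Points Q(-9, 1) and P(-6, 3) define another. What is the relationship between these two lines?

Slope of line 1: m1 = (-3 - 0)/(2 - 0) = -3/2 = -3/2
Slope of line 2: m2 = (3 - 1)/(-6 - -9) = 2/3 = 2/3
Two lines are perpendicular when the product of their slopes is -1 (negative reciprocals).
m1 * m2 = (-3/2) * (2/3) = -1, confirming perpendicularity.

Perpendicular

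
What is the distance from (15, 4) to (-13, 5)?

The horizontal distance is |-13 - 15| = 28 and the vertical distance is |5 - 4| = 1.
By the Pythagorean theorem, d = sqrt(28^2 + 1^2) = sqrt(785).

sqrt(785)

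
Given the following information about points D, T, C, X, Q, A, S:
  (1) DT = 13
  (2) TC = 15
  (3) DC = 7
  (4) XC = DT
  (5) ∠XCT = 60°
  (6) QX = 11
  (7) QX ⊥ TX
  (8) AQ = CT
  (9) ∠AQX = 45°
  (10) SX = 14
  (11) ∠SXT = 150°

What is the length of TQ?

From the given relations: XC = DT = 13.
Step 1: By the law of cosines on triangle XCT: XT² = 13² + 15² − 2·13·15·cos(60°) = 199, so XT = √199.
Step 2: By the law of cosines on triangle TXQ: TQ² = √199² + 11² − 2·√199·11·cos(90°) = 320, so TQ = 8·√5.

Therefore, the length of TQ = 8·√5.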